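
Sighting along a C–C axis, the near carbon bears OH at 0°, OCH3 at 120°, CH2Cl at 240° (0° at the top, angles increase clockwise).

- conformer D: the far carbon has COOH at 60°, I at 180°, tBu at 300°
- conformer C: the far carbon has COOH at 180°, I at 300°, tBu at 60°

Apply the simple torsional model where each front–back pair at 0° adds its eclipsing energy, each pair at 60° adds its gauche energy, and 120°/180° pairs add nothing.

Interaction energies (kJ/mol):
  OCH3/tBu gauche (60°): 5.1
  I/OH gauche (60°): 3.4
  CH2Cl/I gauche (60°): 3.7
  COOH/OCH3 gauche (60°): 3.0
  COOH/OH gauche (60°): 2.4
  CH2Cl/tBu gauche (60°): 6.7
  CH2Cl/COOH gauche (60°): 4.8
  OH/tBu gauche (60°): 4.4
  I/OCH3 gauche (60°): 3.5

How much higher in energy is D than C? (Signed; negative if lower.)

-0.7 kJ/mol

D (staggered): OH–COOH gauche, OH–tBu gauche, OCH3–COOH gauche, OCH3–I gauche, CH2Cl–I gauche, CH2Cl–tBu gauche; 2.4 + 4.4 + 3.0 + 3.5 + 3.7 + 6.7 = 23.7 kJ/mol.
C (staggered): OH–I gauche, OH–tBu gauche, OCH3–COOH gauche, OCH3–tBu gauche, CH2Cl–COOH gauche, CH2Cl–I gauche; 3.4 + 4.4 + 3.0 + 5.1 + 4.8 + 3.7 = 24.4 kJ/mol.
E(D) − E(C) = 23.7 − 24.4 = -0.7 kJ/mol.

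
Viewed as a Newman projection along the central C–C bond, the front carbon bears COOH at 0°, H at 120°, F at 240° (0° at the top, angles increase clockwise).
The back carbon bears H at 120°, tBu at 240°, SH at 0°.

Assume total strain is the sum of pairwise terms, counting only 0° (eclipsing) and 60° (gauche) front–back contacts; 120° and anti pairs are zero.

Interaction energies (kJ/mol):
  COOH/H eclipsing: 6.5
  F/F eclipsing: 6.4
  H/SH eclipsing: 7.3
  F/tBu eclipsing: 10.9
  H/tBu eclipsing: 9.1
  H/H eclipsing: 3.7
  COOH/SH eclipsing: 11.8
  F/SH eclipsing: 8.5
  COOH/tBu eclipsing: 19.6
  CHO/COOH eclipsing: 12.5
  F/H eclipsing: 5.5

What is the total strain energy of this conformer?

This conformer is eclipsed. COOH at 0° is eclipsed with SH at 0° (11.8); H at 120° is eclipsed with H at 120° (3.7); F at 240° is eclipsed with tBu at 240° (10.9). Total 26.4 kJ/mol.

26.4 kJ/mol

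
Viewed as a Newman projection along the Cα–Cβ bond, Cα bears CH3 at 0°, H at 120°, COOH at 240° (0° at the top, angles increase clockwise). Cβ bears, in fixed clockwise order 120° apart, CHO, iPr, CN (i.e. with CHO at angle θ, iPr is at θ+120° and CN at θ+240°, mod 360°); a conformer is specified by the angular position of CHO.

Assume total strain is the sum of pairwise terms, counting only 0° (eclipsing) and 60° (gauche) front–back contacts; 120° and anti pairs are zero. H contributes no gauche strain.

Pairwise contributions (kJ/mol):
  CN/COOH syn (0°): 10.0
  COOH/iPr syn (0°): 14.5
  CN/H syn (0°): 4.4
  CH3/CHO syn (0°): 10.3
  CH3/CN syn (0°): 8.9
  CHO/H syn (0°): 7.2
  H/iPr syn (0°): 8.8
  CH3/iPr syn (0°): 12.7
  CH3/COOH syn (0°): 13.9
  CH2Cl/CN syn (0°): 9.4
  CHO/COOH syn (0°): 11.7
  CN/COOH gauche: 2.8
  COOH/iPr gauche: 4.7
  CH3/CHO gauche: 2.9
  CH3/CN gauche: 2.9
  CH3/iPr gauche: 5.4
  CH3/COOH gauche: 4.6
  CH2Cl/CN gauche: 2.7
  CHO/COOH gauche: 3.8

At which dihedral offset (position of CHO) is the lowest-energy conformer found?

CHO at 0° is eclipsed. CH3 at 0° is eclipsed with CHO at 0° (10.3); H at 120° is eclipsed with iPr at 120° (8.8); COOH at 240° is eclipsed with CN at 240° (10.0). Total 29.1 kJ/mol.
CHO at 60° is staggered. CH3 at 0° is gauche with CHO at 60° (2.9); CH3 at 0° is gauche with CN at 300° (2.9); COOH at 240° is gauche with iPr at 180° (4.7); COOH at 240° is gauche with CN at 300° (2.8). Total 13.3 kJ/mol.
CHO at 120° is eclipsed. CH3 at 0° is eclipsed with CN at 0° (8.9); H at 120° is eclipsed with CHO at 120° (7.2); COOH at 240° is eclipsed with iPr at 240° (14.5). Total 30.6 kJ/mol.
CHO at 180° is staggered. CH3 at 0° is gauche with iPr at 300° (5.4); CH3 at 0° is gauche with CN at 60° (2.9); COOH at 240° is gauche with CHO at 180° (3.8); COOH at 240° is gauche with iPr at 300° (4.7). Total 16.8 kJ/mol.
CHO at 240° is eclipsed. CH3 at 0° is eclipsed with iPr at 0° (12.7); H at 120° is eclipsed with CN at 120° (4.4); COOH at 240° is eclipsed with CHO at 240° (11.7). Total 28.8 kJ/mol.
CHO at 300° is staggered. CH3 at 0° is gauche with CHO at 300° (2.9); CH3 at 0° is gauche with iPr at 60° (5.4); COOH at 240° is gauche with CHO at 300° (3.8); COOH at 240° is gauche with CN at 180° (2.8). Total 14.9 kJ/mol.
The minimum (13.3 kJ/mol) occurs with CHO at 60°.

60°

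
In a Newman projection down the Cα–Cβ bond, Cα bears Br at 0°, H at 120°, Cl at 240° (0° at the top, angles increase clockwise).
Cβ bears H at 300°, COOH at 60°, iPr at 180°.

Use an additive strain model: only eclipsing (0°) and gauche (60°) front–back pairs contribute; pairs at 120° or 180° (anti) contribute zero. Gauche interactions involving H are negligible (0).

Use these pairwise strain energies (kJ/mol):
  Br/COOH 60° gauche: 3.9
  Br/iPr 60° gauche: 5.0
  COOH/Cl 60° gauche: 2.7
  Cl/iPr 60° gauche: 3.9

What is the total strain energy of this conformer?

This conformer is staggered. Br at 0° is gauche with COOH at 60° (3.9); Cl at 240° is gauche with iPr at 180° (3.9). Total 7.8 kJ/mol.

7.8 kJ/mol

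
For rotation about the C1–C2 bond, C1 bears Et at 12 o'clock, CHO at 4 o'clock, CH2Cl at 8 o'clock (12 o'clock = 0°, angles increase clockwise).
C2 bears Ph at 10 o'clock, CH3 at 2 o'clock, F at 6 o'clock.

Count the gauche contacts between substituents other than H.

Non-H gauche pairs: Et(0°)/Ph(300°); Et(0°)/CH3(60°); CHO(120°)/CH3(60°); CHO(120°)/F(180°); CH2Cl(240°)/Ph(300°); CH2Cl(240°)/F(180°) — 6 interactions.

6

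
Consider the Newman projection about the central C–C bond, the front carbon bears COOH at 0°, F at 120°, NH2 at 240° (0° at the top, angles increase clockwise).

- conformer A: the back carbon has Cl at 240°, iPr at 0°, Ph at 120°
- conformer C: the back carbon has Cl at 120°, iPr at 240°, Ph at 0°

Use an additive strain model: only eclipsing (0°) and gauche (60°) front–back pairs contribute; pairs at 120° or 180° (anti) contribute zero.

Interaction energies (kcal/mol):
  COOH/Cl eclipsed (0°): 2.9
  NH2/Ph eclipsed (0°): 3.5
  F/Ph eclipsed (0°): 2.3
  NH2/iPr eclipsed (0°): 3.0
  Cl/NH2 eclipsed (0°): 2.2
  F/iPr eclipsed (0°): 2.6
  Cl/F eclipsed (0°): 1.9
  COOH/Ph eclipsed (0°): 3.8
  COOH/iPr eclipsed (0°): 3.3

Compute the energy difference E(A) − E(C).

-0.9 kcal/mol

A (eclipsed): COOH(0°)/iPr(0°) eclipsed 3.3; F(120°)/Ph(120°) eclipsed 2.3; NH2(240°)/Cl(240°) eclipsed 2.2 → 7.8 kcal/mol.
C (eclipsed): COOH(0°)/Ph(0°) eclipsed 3.8; F(120°)/Cl(120°) eclipsed 1.9; NH2(240°)/iPr(240°) eclipsed 3.0 → 8.7 kcal/mol.
E(A) − E(C) = 7.8 − 8.7 = -0.9 kcal/mol.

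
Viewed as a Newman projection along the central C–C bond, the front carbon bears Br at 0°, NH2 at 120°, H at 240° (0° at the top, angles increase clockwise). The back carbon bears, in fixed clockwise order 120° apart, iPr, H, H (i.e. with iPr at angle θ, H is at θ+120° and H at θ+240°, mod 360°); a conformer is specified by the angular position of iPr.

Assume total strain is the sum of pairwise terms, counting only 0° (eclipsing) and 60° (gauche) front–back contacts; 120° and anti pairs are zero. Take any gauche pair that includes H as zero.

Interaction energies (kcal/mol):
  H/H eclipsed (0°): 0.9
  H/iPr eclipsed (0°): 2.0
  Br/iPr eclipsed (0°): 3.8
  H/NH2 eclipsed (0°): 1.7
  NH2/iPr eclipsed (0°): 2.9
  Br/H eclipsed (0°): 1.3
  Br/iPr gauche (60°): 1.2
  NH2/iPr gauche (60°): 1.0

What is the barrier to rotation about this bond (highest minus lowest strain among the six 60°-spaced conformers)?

iPr at 0° (eclipsed): Br–iPr eclipsed, NH2–H eclipsed, H–H eclipsed; 3.8 + 1.7 + 0.9 = 6.4 kcal/mol.
iPr at 60° (staggered): Br–iPr gauche, NH2–iPr gauche; 1.2 + 1.0 = 2.2 kcal/mol.
iPr at 120° (eclipsed): Br–H eclipsed, NH2–iPr eclipsed, H–H eclipsed; 1.3 + 2.9 + 0.9 = 5.1 kcal/mol.
iPr at 180° (staggered): NH2–iPr gauche; 1.0 = 1.0 kcal/mol.
iPr at 240° (eclipsed): Br–H eclipsed, NH2–H eclipsed, H–iPr eclipsed; 1.3 + 1.7 + 2.0 = 5.0 kcal/mol.
iPr at 300° (staggered): Br–iPr gauche; 1.2 = 1.2 kcal/mol.
Max at 0° (6.4 kcal/mol), min at 180° (1.0 kcal/mol); barrier = 5.4 kcal/mol.

5.4 kcal/mol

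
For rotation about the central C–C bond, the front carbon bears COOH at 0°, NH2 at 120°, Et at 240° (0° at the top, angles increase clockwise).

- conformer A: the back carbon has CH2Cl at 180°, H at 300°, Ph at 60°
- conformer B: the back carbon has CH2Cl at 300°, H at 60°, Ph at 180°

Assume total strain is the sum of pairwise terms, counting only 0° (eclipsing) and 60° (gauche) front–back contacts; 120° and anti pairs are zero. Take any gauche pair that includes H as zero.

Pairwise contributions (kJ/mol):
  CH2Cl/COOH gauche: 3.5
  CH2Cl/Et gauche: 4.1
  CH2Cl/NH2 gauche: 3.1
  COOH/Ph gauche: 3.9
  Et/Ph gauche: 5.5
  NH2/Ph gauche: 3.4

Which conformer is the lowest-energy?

A (staggered): COOH–Ph gauche, NH2–CH2Cl gauche, NH2–Ph gauche, Et–CH2Cl gauche; 3.9 + 3.1 + 3.4 + 4.1 = 14.5 kJ/mol.
B (staggered): COOH–CH2Cl gauche, NH2–Ph gauche, Et–CH2Cl gauche, Et–Ph gauche; 3.5 + 3.4 + 4.1 + 5.5 = 16.5 kJ/mol.
A has the lowest total (14.5 kJ/mol).

A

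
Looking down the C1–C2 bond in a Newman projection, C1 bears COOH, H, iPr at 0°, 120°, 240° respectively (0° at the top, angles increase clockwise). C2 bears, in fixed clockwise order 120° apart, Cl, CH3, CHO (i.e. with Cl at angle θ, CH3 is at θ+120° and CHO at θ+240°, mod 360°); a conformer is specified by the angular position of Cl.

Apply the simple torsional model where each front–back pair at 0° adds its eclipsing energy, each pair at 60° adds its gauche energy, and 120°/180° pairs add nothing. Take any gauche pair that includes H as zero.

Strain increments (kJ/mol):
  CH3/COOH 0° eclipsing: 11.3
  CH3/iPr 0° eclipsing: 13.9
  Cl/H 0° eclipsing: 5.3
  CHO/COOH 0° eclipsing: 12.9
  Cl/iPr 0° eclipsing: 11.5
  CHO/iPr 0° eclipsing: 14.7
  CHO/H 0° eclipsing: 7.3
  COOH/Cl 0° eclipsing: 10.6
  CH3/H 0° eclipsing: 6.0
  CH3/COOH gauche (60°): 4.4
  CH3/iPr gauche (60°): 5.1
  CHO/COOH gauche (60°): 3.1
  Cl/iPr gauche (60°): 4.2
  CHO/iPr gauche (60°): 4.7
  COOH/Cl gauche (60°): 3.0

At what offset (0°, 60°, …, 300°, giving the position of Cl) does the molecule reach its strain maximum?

Cl at 0° (eclipsed): COOH–Cl eclipsed, H–CH3 eclipsed, iPr–CHO eclipsed; 10.6 + 6.0 + 14.7 = 31.3 kJ/mol.
Cl at 60° (staggered): COOH–Cl gauche, COOH–CHO gauche, iPr–CH3 gauche, iPr–CHO gauche; 3.0 + 3.1 + 5.1 + 4.7 = 15.9 kJ/mol.
Cl at 120° (eclipsed): COOH–CHO eclipsed, H–Cl eclipsed, iPr–CH3 eclipsed; 12.9 + 5.3 + 13.9 = 32.1 kJ/mol.
Cl at 180° (staggered): COOH–CH3 gauche, COOH–CHO gauche, iPr–Cl gauche, iPr–CH3 gauche; 4.4 + 3.1 + 4.2 + 5.1 = 16.8 kJ/mol.
Cl at 240° (eclipsed): COOH–CH3 eclipsed, H–CHO eclipsed, iPr–Cl eclipsed; 11.3 + 7.3 + 11.5 = 30.1 kJ/mol.
Cl at 300° (staggered): COOH–Cl gauche, COOH–CH3 gauche, iPr–Cl gauche, iPr–CHO gauche; 3.0 + 4.4 + 4.2 + 4.7 = 16.3 kJ/mol.
The maximum (32.1 kJ/mol) occurs with Cl at 120°.

120°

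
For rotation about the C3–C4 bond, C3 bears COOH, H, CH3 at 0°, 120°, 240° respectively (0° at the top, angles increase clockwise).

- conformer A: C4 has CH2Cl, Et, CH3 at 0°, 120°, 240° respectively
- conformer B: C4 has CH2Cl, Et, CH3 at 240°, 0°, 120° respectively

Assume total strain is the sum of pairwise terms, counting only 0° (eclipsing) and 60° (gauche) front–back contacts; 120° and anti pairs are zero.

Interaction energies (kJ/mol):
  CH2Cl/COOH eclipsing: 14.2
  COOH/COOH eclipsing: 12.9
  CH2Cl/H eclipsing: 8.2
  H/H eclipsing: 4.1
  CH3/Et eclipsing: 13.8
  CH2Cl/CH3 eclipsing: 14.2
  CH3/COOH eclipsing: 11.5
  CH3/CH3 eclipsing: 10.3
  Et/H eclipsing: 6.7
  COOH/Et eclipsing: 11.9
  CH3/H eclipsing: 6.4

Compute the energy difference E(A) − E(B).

-1.3 kJ/mol

A is eclipsed. COOH at 0° is eclipsed with CH2Cl at 0° (14.2); H at 120° is eclipsed with Et at 120° (6.7); CH3 at 240° is eclipsed with CH3 at 240° (10.3). Total 31.2 kJ/mol.
B is eclipsed. COOH at 0° is eclipsed with Et at 0° (11.9); H at 120° is eclipsed with CH3 at 120° (6.4); CH3 at 240° is eclipsed with CH2Cl at 240° (14.2). Total 32.5 kJ/mol.
E(A) − E(B) = 31.2 − 32.5 = -1.3 kJ/mol.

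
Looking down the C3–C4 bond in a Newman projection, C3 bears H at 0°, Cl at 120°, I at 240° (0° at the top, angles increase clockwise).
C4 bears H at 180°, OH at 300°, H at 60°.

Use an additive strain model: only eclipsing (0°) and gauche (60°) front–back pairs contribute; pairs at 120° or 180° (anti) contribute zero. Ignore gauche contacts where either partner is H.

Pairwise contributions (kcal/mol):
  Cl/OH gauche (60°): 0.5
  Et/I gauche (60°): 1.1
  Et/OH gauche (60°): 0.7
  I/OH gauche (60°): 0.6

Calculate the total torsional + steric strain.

This conformer (staggered): I–OH gauche; 0.6 = 0.6 kcal/mol.

0.6 kcal/mol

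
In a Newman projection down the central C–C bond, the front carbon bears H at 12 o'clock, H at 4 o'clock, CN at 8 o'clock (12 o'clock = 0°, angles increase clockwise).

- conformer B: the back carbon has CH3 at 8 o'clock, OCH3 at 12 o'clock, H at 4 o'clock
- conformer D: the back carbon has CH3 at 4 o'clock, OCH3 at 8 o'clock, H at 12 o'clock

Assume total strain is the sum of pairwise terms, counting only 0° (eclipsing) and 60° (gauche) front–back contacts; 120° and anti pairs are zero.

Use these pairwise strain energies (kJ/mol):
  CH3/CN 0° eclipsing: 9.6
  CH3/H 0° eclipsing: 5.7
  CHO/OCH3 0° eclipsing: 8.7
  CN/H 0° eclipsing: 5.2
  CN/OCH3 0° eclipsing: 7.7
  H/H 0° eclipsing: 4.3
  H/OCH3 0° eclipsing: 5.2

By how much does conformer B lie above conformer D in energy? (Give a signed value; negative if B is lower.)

B (eclipsed): H(0°)/OCH3(0°) eclipsed 5.2; H(120°)/H(120°) eclipsed 4.3; CN(240°)/CH3(240°) eclipsed 9.6 → 19.1 kJ/mol.
D (eclipsed): H(0°)/H(0°) eclipsed 4.3; H(120°)/CH3(120°) eclipsed 5.7; CN(240°)/OCH3(240°) eclipsed 7.7 → 17.7 kJ/mol.
E(B) − E(D) = 19.1 − 17.7 = +1.4 kJ/mol.

+1.4 kJ/mol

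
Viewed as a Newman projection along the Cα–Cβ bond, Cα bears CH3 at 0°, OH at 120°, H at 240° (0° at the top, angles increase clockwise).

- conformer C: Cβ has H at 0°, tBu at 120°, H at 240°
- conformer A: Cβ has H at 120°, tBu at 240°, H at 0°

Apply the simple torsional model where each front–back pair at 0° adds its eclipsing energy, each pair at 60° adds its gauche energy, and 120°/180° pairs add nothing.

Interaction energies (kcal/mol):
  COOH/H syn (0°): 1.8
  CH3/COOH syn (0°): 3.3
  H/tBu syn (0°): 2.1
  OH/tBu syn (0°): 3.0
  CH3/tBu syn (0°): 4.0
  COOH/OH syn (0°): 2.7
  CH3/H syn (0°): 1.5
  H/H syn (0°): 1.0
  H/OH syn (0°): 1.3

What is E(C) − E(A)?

+0.6 kcal/mol

C (eclipsed): CH3–H eclipsed, OH–tBu eclipsed, H–H eclipsed; 1.5 + 3.0 + 1.0 = 5.5 kcal/mol.
A (eclipsed): CH3–H eclipsed, OH–H eclipsed, H–tBu eclipsed; 1.5 + 1.3 + 2.1 = 4.9 kcal/mol.
E(C) − E(A) = 5.5 − 4.9 = +0.6 kcal/mol.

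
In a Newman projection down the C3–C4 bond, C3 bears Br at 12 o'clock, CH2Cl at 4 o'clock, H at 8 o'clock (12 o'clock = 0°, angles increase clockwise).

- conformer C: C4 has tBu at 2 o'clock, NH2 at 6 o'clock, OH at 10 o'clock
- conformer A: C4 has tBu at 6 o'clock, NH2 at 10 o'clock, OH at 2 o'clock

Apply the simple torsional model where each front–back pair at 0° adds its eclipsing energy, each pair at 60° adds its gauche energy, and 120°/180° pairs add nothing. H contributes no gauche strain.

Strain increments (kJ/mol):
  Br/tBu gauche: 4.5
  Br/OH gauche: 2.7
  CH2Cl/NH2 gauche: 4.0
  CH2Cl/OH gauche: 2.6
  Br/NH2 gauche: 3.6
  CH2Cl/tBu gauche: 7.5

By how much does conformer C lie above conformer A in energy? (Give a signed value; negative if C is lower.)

+2.3 kJ/mol

C (staggered): Br–tBu gauche, Br–OH gauche, CH2Cl–tBu gauche, CH2Cl–NH2 gauche; 4.5 + 2.7 + 7.5 + 4.0 = 18.7 kJ/mol.
A (staggered): Br–NH2 gauche, Br–OH gauche, CH2Cl–tBu gauche, CH2Cl–OH gauche; 3.6 + 2.7 + 7.5 + 2.6 = 16.4 kJ/mol.
E(C) − E(A) = 18.7 − 16.4 = +2.3 kJ/mol.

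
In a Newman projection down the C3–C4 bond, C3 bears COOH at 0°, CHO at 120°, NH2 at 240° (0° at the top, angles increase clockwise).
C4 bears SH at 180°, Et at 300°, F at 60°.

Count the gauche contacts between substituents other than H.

6

Non-H gauche pairs: COOH(0°)/Et(300°); COOH(0°)/F(60°); CHO(120°)/SH(180°); CHO(120°)/F(60°); NH2(240°)/SH(180°); NH2(240°)/Et(300°) — 6 interactions.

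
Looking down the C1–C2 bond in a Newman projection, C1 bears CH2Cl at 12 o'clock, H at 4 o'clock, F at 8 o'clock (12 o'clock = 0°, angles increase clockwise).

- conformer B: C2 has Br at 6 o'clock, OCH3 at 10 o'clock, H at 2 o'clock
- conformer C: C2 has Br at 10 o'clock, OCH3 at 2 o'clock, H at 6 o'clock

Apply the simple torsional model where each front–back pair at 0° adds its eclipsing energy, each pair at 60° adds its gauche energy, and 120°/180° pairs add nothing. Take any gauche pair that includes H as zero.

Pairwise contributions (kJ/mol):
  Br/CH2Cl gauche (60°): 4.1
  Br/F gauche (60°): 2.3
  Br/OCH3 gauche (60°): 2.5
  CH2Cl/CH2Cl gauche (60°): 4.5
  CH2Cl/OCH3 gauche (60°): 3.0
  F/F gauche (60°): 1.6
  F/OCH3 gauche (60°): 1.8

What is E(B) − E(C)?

B is staggered. CH2Cl at 0° is gauche with OCH3 at 300° (3.0); F at 240° is gauche with Br at 180° (2.3); F at 240° is gauche with OCH3 at 300° (1.8). Total 7.1 kJ/mol.
C is staggered. CH2Cl at 0° is gauche with Br at 300° (4.1); CH2Cl at 0° is gauche with OCH3 at 60° (3.0); F at 240° is gauche with Br at 300° (2.3). Total 9.4 kJ/mol.
E(B) − E(C) = 7.1 − 9.4 = -2.3 kJ/mol.

-2.3 kJ/mol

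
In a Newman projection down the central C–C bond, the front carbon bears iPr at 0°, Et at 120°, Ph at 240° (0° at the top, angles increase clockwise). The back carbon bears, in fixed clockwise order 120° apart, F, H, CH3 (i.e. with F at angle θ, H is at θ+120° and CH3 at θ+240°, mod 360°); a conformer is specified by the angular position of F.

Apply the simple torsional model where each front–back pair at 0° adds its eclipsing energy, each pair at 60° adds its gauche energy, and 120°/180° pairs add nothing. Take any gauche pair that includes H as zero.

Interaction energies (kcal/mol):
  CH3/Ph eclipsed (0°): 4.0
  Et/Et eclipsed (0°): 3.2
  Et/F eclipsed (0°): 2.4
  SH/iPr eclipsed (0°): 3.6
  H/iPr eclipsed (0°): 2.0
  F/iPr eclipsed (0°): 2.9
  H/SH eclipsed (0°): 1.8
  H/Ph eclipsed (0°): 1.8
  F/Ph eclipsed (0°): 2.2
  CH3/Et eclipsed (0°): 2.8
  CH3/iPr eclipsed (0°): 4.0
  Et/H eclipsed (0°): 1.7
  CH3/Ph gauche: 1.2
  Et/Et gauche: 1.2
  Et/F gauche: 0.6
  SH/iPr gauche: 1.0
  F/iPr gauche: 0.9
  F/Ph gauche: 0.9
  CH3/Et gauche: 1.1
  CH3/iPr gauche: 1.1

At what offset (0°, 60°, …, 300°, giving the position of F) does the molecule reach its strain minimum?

180°

F at 0° is eclipsed. iPr at 0° is eclipsed with F at 0° (2.9); Et at 120° is eclipsed with H at 120° (1.7); Ph at 240° is eclipsed with CH3 at 240° (4.0). Total 8.6 kcal/mol.
F at 60° is staggered. iPr at 0° is gauche with F at 60° (0.9); iPr at 0° is gauche with CH3 at 300° (1.1); Et at 120° is gauche with F at 60° (0.6); Ph at 240° is gauche with CH3 at 300° (1.2). Total 3.8 kcal/mol.
F at 120° is eclipsed. iPr at 0° is eclipsed with CH3 at 0° (4.0); Et at 120° is eclipsed with F at 120° (2.4); Ph at 240° is eclipsed with H at 240° (1.8). Total 8.2 kcal/mol.
F at 180° is staggered. iPr at 0° is gauche with CH3 at 60° (1.1); Et at 120° is gauche with F at 180° (0.6); Et at 120° is gauche with CH3 at 60° (1.1); Ph at 240° is gauche with F at 180° (0.9). Total 3.7 kcal/mol.
F at 240° is eclipsed. iPr at 0° is eclipsed with H at 0° (2.0); Et at 120° is eclipsed with CH3 at 120° (2.8); Ph at 240° is eclipsed with F at 240° (2.2). Total 7.0 kcal/mol.
F at 300° is staggered. iPr at 0° is gauche with F at 300° (0.9); Et at 120° is gauche with CH3 at 180° (1.1); Ph at 240° is gauche with F at 300° (0.9); Ph at 240° is gauche with CH3 at 180° (1.2). Total 4.1 kcal/mol.
The minimum (3.7 kcal/mol) occurs with F at 180°.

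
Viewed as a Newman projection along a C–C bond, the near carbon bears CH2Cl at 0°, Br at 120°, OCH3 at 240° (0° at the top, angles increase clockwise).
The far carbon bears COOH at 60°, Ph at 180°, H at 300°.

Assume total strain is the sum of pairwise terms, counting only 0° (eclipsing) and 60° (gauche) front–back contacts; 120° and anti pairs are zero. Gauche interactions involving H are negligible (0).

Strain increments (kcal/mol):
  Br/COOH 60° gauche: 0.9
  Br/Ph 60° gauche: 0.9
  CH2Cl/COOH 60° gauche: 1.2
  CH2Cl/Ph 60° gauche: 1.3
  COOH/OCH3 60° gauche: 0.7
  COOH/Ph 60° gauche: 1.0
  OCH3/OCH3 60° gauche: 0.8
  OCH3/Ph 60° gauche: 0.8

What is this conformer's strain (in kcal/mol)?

3.8 kcal/mol

This conformer (staggered): CH2Cl–COOH gauche, Br–COOH gauche, Br–Ph gauche, OCH3–Ph gauche; 1.2 + 0.9 + 0.9 + 0.8 = 3.8 kcal/mol.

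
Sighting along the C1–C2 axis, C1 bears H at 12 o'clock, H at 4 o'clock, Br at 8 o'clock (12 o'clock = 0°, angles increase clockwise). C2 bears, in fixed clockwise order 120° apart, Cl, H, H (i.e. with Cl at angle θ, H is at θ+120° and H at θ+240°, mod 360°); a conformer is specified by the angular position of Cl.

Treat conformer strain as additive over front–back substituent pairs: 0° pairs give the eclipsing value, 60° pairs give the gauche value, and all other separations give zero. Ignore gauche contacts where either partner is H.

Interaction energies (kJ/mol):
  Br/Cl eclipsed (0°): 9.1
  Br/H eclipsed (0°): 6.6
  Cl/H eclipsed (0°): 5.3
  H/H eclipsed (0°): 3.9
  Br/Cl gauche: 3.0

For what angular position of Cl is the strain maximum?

Cl at 0° is eclipsed. H at 0° is eclipsed with Cl at 0° (5.3); H at 120° is eclipsed with H at 120° (3.9); Br at 240° is eclipsed with H at 240° (6.6). Total 15.8 kJ/mol.
Cl at 60° (staggered): no non-H gauche contacts → 0.0 kJ/mol.
Cl at 120° is eclipsed. H at 0° is eclipsed with H at 0° (3.9); H at 120° is eclipsed with Cl at 120° (5.3); Br at 240° is eclipsed with H at 240° (6.6). Total 15.8 kJ/mol.
Cl at 180° is staggered. Br at 240° is gauche with Cl at 180° (3.0). Total 3.0 kJ/mol.
Cl at 240° is eclipsed. H at 0° is eclipsed with H at 0° (3.9); H at 120° is eclipsed with H at 120° (3.9); Br at 240° is eclipsed with Cl at 240° (9.1). Total 16.9 kJ/mol.
Cl at 300° is staggered. Br at 240° is gauche with Cl at 300° (3.0). Total 3.0 kJ/mol.
The maximum (16.9 kJ/mol) occurs with Cl at 240°.

240°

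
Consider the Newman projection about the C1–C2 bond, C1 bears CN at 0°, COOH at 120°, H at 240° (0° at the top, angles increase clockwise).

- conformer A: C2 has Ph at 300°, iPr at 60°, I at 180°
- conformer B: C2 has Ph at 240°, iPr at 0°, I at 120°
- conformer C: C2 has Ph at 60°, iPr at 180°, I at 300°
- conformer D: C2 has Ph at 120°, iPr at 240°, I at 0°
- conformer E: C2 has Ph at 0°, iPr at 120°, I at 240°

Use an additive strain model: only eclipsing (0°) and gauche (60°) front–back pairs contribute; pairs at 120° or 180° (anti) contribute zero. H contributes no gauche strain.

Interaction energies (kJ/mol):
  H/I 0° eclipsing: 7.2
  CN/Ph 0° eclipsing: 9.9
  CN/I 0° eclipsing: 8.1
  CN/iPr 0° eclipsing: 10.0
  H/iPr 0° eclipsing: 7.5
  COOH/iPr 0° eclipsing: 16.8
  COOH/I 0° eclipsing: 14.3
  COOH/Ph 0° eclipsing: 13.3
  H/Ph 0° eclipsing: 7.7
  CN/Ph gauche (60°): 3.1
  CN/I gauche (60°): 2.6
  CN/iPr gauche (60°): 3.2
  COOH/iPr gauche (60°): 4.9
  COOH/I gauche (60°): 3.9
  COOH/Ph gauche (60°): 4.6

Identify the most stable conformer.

A (staggered): CN(0°)/Ph(300°) gauche 3.1; CN(0°)/iPr(60°) gauche 3.2; COOH(120°)/iPr(60°) gauche 4.9; COOH(120°)/I(180°) gauche 3.9 → 15.1 kJ/mol.
B (eclipsed): CN(0°)/iPr(0°) eclipsed 10.0; COOH(120°)/I(120°) eclipsed 14.3; H(240°)/Ph(240°) eclipsed 7.7 → 32.0 kJ/mol.
C (staggered): CN(0°)/Ph(60°) gauche 3.1; CN(0°)/I(300°) gauche 2.6; COOH(120°)/Ph(60°) gauche 4.6; COOH(120°)/iPr(180°) gauche 4.9 → 15.2 kJ/mol.
D (eclipsed): CN(0°)/I(0°) eclipsed 8.1; COOH(120°)/Ph(120°) eclipsed 13.3; H(240°)/iPr(240°) eclipsed 7.5 → 28.9 kJ/mol.
E (eclipsed): CN(0°)/Ph(0°) eclipsed 9.9; COOH(120°)/iPr(120°) eclipsed 16.8; H(240°)/I(240°) eclipsed 7.2 → 33.9 kJ/mol.
A has the lowest total (15.1 kJ/mol).

A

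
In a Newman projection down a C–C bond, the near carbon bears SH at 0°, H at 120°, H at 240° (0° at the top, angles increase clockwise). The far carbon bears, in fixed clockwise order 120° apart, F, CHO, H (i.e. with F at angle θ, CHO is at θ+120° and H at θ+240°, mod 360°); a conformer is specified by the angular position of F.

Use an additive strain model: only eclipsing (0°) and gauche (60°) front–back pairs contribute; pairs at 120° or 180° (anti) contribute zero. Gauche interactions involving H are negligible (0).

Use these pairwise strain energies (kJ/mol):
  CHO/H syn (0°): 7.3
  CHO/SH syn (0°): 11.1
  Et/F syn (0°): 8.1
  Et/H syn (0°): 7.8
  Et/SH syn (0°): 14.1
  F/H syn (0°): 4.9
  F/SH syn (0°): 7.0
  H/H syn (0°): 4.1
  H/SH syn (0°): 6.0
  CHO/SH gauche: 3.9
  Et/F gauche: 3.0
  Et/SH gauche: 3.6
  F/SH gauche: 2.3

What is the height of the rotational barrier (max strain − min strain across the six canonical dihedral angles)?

F at 0° is eclipsed. SH at 0° is eclipsed with F at 0° (7.0); H at 120° is eclipsed with CHO at 120° (7.3); H at 240° is eclipsed with H at 240° (4.1). Total 18.4 kJ/mol.
F at 60° is staggered. SH at 0° is gauche with F at 60° (2.3). Total 2.3 kJ/mol.
F at 120° is eclipsed. SH at 0° is eclipsed with H at 0° (6.0); H at 120° is eclipsed with F at 120° (4.9); H at 240° is eclipsed with CHO at 240° (7.3). Total 18.2 kJ/mol.
F at 180° is staggered. SH at 0° is gauche with CHO at 300° (3.9). Total 3.9 kJ/mol.
F at 240° is eclipsed. SH at 0° is eclipsed with CHO at 0° (11.1); H at 120° is eclipsed with H at 120° (4.1); H at 240° is eclipsed with F at 240° (4.9). Total 20.1 kJ/mol.
F at 300° is staggered. SH at 0° is gauche with F at 300° (2.3); SH at 0° is gauche with CHO at 60° (3.9). Total 6.2 kJ/mol.
Max at 240° (20.1 kJ/mol), min at 60° (2.3 kJ/mol); barrier = 17.8 kJ/mol.

17.8 kJ/mol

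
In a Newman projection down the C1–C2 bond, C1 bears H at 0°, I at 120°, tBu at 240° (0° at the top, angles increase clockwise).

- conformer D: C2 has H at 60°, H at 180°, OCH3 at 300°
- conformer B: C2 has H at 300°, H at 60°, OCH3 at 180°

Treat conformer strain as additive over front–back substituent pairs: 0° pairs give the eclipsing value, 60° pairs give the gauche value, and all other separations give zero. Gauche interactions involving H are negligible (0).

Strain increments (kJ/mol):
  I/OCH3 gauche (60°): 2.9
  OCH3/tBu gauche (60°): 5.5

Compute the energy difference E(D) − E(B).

-2.9 kJ/mol

D (staggered): tBu(240°)/OCH3(300°) gauche 5.5 → 5.5 kJ/mol.
B (staggered): I(120°)/OCH3(180°) gauche 2.9; tBu(240°)/OCH3(180°) gauche 5.5 → 8.4 kJ/mol.
E(D) − E(B) = 5.5 − 8.4 = -2.9 kJ/mol.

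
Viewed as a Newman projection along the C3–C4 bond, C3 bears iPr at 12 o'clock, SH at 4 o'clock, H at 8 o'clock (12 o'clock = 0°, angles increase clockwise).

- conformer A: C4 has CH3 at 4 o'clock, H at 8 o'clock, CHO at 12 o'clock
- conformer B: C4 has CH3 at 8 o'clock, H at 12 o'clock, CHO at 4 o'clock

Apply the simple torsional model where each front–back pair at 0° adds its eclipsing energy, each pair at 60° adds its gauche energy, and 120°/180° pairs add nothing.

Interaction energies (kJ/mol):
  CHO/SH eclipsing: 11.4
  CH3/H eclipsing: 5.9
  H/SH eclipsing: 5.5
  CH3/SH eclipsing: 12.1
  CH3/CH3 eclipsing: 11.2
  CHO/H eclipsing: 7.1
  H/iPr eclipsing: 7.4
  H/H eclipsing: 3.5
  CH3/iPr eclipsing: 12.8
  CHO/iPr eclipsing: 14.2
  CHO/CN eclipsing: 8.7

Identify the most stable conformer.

A (eclipsed): iPr(0°)/CHO(0°) eclipsed 14.2; SH(120°)/CH3(120°) eclipsed 12.1; H(240°)/H(240°) eclipsed 3.5 → 29.8 kJ/mol.
B (eclipsed): iPr(0°)/H(0°) eclipsed 7.4; SH(120°)/CHO(120°) eclipsed 11.4; H(240°)/CH3(240°) eclipsed 5.9 → 24.7 kJ/mol.
B has the lowest total (24.7 kJ/mol).

B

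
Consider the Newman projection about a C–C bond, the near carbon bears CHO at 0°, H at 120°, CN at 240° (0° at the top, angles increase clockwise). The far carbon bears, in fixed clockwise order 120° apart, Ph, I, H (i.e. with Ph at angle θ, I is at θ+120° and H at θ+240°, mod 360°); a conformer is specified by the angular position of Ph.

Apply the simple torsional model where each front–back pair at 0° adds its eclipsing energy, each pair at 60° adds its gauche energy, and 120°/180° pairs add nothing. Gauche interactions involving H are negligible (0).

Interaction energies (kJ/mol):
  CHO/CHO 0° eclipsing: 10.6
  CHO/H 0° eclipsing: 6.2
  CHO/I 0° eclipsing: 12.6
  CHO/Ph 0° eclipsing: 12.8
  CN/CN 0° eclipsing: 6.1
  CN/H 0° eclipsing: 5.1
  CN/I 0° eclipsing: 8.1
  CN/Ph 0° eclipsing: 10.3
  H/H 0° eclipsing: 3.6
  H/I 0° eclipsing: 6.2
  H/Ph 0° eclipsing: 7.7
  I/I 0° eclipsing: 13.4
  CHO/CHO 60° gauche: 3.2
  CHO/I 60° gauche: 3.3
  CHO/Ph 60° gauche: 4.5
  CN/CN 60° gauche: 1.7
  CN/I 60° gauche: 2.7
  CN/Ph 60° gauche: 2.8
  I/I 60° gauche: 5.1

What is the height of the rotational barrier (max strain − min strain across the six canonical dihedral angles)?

Ph at 0° (eclipsed): CHO–Ph eclipsed, H–I eclipsed, CN–H eclipsed; 12.8 + 6.2 + 5.1 = 24.1 kJ/mol.
Ph at 60° (staggered): CHO–Ph gauche, CN–I gauche; 4.5 + 2.7 = 7.2 kJ/mol.
Ph at 120° (eclipsed): CHO–H eclipsed, H–Ph eclipsed, CN–I eclipsed; 6.2 + 7.7 + 8.1 = 22.0 kJ/mol.
Ph at 180° (staggered): CHO–I gauche, CN–Ph gauche, CN–I gauche; 3.3 + 2.8 + 2.7 = 8.8 kJ/mol.
Ph at 240° (eclipsed): CHO–I eclipsed, H–H eclipsed, CN–Ph eclipsed; 12.6 + 3.6 + 10.3 = 26.5 kJ/mol.
Ph at 300° (staggered): CHO–Ph gauche, CHO–I gauche, CN–Ph gauche; 4.5 + 3.3 + 2.8 = 10.6 kJ/mol.
Max at 240° (26.5 kJ/mol), min at 60° (7.2 kJ/mol); barrier = 19.3 kJ/mol.

19.3 kJ/mol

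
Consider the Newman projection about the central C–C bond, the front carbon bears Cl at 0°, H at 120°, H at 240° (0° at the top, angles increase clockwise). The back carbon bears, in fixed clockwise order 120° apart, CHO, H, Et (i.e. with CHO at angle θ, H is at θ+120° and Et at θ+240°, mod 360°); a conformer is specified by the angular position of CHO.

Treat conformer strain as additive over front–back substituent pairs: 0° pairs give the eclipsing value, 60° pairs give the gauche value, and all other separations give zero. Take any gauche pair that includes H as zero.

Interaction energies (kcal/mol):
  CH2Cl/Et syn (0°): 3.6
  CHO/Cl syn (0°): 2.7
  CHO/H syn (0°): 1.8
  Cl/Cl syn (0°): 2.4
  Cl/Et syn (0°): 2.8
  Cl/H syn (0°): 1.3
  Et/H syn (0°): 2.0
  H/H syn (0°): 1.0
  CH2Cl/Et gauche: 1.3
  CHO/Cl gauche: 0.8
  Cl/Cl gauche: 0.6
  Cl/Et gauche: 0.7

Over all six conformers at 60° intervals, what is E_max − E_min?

5.0 kcal/mol

CHO at 0° (eclipsed): Cl(0°)/CHO(0°) eclipsed 2.7; H(120°)/H(120°) eclipsed 1.0; H(240°)/Et(240°) eclipsed 2.0 → 5.7 kcal/mol.
CHO at 60° (staggered): Cl(0°)/CHO(60°) gauche 0.8; Cl(0°)/Et(300°) gauche 0.7 → 1.5 kcal/mol.
CHO at 120° (eclipsed): Cl(0°)/Et(0°) eclipsed 2.8; H(120°)/CHO(120°) eclipsed 1.8; H(240°)/H(240°) eclipsed 1.0 → 5.6 kcal/mol.
CHO at 180° (staggered): Cl(0°)/Et(60°) gauche 0.7 → 0.7 kcal/mol.
CHO at 240° (eclipsed): Cl(0°)/H(0°) eclipsed 1.3; H(120°)/Et(120°) eclipsed 2.0; H(240°)/CHO(240°) eclipsed 1.8 → 5.1 kcal/mol.
CHO at 300° (staggered): Cl(0°)/CHO(300°) gauche 0.8 → 0.8 kcal/mol.
Max at 0° (5.7 kcal/mol), min at 180° (0.7 kcal/mol); barrier = 5.0 kcal/mol.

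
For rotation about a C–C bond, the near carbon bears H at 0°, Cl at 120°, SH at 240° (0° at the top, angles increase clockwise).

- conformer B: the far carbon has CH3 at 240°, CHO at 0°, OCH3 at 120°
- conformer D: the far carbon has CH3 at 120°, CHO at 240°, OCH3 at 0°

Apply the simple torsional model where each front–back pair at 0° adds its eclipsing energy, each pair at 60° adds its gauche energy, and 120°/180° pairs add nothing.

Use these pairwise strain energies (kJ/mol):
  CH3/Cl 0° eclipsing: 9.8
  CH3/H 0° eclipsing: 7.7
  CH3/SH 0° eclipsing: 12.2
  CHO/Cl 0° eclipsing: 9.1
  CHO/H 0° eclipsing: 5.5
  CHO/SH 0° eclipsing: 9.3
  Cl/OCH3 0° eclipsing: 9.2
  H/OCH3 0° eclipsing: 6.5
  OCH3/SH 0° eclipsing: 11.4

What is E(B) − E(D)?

+1.3 kJ/mol

B (eclipsed): H–CHO eclipsed, Cl–OCH3 eclipsed, SH–CH3 eclipsed; 5.5 + 9.2 + 12.2 = 26.9 kJ/mol.
D (eclipsed): H–OCH3 eclipsed, Cl–CH3 eclipsed, SH–CHO eclipsed; 6.5 + 9.8 + 9.3 = 25.6 kJ/mol.
E(B) − E(D) = 26.9 − 25.6 = +1.3 kJ/mol.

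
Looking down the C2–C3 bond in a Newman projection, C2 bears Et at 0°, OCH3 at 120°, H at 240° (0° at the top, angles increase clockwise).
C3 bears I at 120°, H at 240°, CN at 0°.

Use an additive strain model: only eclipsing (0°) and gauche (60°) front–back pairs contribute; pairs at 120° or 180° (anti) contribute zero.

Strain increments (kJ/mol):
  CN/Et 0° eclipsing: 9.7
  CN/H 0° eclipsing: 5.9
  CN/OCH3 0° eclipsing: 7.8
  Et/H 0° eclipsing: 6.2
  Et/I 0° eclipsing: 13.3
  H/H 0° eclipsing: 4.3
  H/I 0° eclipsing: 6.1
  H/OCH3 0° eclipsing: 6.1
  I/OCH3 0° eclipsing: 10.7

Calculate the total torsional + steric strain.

This conformer (eclipsed): Et(0°)/CN(0°) eclipsed 9.7; OCH3(120°)/I(120°) eclipsed 10.7; H(240°)/H(240°) eclipsed 4.3 → 24.7 kJ/mol.

24.7 kJ/mol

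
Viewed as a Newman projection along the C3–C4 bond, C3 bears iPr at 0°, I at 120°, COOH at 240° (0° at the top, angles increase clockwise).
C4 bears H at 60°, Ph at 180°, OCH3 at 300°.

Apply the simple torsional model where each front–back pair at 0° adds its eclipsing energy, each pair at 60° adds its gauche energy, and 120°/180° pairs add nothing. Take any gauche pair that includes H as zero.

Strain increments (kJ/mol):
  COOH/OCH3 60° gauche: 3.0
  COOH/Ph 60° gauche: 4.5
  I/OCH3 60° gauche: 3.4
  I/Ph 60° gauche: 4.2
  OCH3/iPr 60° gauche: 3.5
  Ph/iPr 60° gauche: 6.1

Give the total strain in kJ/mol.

This conformer (staggered): iPr(0°)/OCH3(300°) gauche 3.5; I(120°)/Ph(180°) gauche 4.2; COOH(240°)/Ph(180°) gauche 4.5; COOH(240°)/OCH3(300°) gauche 3.0 → 15.2 kJ/mol.

15.2 kJ/mol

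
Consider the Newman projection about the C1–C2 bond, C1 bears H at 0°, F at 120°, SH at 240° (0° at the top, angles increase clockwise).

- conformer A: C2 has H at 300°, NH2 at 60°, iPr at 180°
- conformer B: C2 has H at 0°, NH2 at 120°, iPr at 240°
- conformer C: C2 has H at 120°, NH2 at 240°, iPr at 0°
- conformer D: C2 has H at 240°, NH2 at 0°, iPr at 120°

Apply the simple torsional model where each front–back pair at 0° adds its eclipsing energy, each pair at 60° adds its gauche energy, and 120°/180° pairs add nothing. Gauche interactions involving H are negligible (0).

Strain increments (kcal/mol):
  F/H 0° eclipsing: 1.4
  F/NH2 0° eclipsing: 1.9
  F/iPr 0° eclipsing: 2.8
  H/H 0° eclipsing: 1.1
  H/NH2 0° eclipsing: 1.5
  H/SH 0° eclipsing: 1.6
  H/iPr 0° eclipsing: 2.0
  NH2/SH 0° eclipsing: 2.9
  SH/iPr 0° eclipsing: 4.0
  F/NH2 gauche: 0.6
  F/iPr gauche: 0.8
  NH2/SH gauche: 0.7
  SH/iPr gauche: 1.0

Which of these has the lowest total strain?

A

A is staggered. F at 120° is gauche with NH2 at 60° (0.6); F at 120° is gauche with iPr at 180° (0.8); SH at 240° is gauche with iPr at 180° (1.0). Total 2.4 kcal/mol.
B is eclipsed. H at 0° is eclipsed with H at 0° (1.1); F at 120° is eclipsed with NH2 at 120° (1.9); SH at 240° is eclipsed with iPr at 240° (4.0). Total 7.0 kcal/mol.
C is eclipsed. H at 0° is eclipsed with iPr at 0° (2.0); F at 120° is eclipsed with H at 120° (1.4); SH at 240° is eclipsed with NH2 at 240° (2.9). Total 6.3 kcal/mol.
D is eclipsed. H at 0° is eclipsed with NH2 at 0° (1.5); F at 120° is eclipsed with iPr at 120° (2.8); SH at 240° is eclipsed with H at 240° (1.6). Total 5.9 kcal/mol.
A has the lowest total (2.4 kcal/mol).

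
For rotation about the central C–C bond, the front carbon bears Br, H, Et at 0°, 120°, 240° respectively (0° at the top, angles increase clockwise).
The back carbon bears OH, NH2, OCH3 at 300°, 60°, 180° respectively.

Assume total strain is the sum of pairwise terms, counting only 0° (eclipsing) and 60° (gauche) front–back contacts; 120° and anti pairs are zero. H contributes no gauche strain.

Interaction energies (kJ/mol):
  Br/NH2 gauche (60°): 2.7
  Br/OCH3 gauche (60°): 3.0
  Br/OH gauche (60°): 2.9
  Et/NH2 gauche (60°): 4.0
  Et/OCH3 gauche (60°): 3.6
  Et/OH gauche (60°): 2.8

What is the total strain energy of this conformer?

12.0 kJ/mol

This conformer (staggered): Br(0°)/OH(300°) gauche 2.9; Br(0°)/NH2(60°) gauche 2.7; Et(240°)/OH(300°) gauche 2.8; Et(240°)/OCH3(180°) gauche 3.6 → 12.0 kJ/mol.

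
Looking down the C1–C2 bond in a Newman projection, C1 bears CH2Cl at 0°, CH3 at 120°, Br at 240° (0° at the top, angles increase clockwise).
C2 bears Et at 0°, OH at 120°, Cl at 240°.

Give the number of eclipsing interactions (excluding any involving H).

3

Non-H eclipsing pairs: CH2Cl(0°)/Et(0°); CH3(120°)/OH(120°); Br(240°)/Cl(240°) — 3 interactions.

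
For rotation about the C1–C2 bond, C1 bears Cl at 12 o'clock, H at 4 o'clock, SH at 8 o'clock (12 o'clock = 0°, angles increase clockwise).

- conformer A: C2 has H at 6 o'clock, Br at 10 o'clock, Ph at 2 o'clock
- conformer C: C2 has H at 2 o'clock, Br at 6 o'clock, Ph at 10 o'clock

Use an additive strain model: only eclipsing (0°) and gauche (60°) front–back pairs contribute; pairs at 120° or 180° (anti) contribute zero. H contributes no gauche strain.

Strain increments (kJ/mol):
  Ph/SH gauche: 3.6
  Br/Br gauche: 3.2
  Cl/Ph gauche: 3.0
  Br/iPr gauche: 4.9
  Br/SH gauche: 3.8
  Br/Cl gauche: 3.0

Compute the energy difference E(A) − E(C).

A (staggered): Cl(0°)/Br(300°) gauche 3.0; Cl(0°)/Ph(60°) gauche 3.0; SH(240°)/Br(300°) gauche 3.8 → 9.8 kJ/mol.
C (staggered): Cl(0°)/Ph(300°) gauche 3.0; SH(240°)/Br(180°) gauche 3.8; SH(240°)/Ph(300°) gauche 3.6 → 10.4 kJ/mol.
E(A) − E(C) = 9.8 − 10.4 = -0.6 kJ/mol.

-0.6 kJ/mol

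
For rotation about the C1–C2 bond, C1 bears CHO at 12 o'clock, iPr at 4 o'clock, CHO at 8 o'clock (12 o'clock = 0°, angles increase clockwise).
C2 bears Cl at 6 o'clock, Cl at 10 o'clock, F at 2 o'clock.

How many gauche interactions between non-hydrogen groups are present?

6

Non-H gauche pairs: CHO(0°)/Cl(300°); CHO(0°)/F(60°); iPr(120°)/Cl(180°); iPr(120°)/F(60°); CHO(240°)/Cl(180°); CHO(240°)/Cl(300°) — 6 interactions.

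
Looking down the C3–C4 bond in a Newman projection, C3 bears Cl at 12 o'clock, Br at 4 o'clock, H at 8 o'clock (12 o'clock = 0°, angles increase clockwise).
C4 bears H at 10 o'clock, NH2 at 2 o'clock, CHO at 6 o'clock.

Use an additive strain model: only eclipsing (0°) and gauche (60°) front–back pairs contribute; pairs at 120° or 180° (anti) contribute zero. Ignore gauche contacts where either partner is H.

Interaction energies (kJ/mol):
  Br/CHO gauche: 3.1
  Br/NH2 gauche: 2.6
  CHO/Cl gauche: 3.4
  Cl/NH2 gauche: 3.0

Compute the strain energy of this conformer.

8.7 kJ/mol

This conformer (staggered): Cl–NH2 gauche, Br–NH2 gauche, Br–CHO gauche; 3.0 + 2.6 + 3.1 = 8.7 kJ/mol.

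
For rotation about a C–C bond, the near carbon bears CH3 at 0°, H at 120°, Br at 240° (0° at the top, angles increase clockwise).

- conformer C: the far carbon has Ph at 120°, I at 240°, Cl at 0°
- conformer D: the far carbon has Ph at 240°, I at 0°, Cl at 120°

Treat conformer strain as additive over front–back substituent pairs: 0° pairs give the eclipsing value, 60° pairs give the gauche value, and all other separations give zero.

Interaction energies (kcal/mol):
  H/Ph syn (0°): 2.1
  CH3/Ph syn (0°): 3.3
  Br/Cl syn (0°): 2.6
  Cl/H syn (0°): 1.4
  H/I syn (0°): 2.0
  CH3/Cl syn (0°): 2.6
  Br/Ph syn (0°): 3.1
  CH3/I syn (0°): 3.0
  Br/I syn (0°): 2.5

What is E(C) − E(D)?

C (eclipsed): CH3(0°)/Cl(0°) eclipsed 2.6; H(120°)/Ph(120°) eclipsed 2.1; Br(240°)/I(240°) eclipsed 2.5 → 7.2 kcal/mol.
D (eclipsed): CH3(0°)/I(0°) eclipsed 3.0; H(120°)/Cl(120°) eclipsed 1.4; Br(240°)/Ph(240°) eclipsed 3.1 → 7.5 kcal/mol.
E(C) − E(D) = 7.2 − 7.5 = -0.3 kcal/mol.

-0.3 kcal/mol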